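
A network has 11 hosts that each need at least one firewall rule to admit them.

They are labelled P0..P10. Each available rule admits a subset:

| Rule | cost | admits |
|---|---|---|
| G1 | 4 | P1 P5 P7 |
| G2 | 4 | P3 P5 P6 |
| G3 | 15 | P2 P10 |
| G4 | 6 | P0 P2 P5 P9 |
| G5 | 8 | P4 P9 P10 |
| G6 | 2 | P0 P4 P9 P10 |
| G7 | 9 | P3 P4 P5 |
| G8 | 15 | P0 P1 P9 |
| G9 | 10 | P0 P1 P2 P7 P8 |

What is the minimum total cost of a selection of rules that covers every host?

16

G2, G6, G9 together cover every host (G2 ∪ G6 ∪ G9 = {P0, P1, P2, P3, P4, P5, P6, P7, P8, P9, P10}); total cost 4 + 2 + 10 = 16.
The greedy pick G6, G1, G2, G9 costs 20; no covering selection beats 16.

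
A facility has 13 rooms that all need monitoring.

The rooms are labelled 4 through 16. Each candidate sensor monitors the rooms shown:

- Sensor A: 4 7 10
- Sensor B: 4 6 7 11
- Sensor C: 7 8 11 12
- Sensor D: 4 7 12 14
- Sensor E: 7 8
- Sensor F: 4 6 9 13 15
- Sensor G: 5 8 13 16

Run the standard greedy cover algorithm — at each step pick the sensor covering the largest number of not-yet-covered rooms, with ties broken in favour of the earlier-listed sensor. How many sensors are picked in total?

Greedy: pick F (covers 5 new) → pick C (covers 4 new) → pick G (covers 2 new) → pick A (covers 1 new) → pick D (covers 1 new). Total picks: 5.

5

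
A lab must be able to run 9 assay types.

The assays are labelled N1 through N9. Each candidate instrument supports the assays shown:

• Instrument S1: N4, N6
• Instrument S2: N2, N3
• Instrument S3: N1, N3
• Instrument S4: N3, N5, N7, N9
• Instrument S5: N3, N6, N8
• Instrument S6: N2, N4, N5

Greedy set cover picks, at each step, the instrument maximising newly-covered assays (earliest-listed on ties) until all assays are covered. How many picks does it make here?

5

Greedy: pick S4 (covers 4 new) → pick S1 (covers 2 new) → pick S2 (covers 1 new) → pick S3 (covers 1 new) → pick S5 (covers 1 new). Total picks: 5.
(The true minimum cover uses only 4 instruments, so greedy is not optimal here.)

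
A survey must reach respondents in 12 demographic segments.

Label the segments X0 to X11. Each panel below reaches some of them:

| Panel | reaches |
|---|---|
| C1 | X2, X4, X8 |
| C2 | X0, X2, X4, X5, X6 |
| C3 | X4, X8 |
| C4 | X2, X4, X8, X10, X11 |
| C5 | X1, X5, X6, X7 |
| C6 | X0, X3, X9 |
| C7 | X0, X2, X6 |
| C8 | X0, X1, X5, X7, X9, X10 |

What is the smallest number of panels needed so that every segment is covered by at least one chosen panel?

3

Take {C4, C5, C6}. Their union is {X0, X1, X2, X3, X4, X5, X6, X7, X8, X9, X10, X11}, which is all 12 segments.
Only C6 contains X3, so C6 is forced; the remaining 9 segments need at least 2 more panels (each remaining panel adds at most 5) — so at least 3 panels are needed, and 3 is optimal.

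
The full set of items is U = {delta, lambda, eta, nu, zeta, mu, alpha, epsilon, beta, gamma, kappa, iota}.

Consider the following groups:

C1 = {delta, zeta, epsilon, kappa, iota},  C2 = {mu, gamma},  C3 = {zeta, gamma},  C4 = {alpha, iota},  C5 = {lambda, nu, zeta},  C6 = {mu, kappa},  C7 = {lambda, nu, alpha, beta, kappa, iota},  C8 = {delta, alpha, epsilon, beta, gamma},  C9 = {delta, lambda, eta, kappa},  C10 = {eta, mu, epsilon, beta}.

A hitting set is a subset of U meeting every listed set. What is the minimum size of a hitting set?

4

H = {zeta, mu, alpha, kappa} meets every group (each contains at least one member of H), and |H| = 4.
No choice of 3 items meets every group, so 4 is the minimum.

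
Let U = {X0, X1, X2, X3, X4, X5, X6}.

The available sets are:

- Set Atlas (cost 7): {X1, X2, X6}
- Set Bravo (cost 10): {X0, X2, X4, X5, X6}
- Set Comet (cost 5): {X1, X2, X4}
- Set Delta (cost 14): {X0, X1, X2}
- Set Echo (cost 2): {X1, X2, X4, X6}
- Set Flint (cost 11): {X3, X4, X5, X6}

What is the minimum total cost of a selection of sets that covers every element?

23

Bravo, Echo, Flint together cover every element (Bravo ∪ Echo ∪ Flint = {X0, X1, X2, X3, X4, X5, X6}); total cost 10 + 2 + 11 = 23.
No covering selection has total cost below 23.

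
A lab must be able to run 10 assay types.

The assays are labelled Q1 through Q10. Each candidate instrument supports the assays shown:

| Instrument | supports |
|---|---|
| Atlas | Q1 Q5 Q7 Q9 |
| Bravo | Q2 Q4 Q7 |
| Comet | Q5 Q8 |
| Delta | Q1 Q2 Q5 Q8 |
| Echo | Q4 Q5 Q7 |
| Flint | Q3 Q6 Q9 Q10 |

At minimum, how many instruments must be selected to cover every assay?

3

Delta and Echo and Flint together: Delta ∪ Echo ∪ Flint = {Q1, Q2, Q3, Q4, Q5, Q6, Q7, Q8, Q9, Q10} — every assay is covered.
Each instrument has at most 4 assays, and 2·4 = 8 < 10 — so at least 3 instruments are needed, and 3 is optimal.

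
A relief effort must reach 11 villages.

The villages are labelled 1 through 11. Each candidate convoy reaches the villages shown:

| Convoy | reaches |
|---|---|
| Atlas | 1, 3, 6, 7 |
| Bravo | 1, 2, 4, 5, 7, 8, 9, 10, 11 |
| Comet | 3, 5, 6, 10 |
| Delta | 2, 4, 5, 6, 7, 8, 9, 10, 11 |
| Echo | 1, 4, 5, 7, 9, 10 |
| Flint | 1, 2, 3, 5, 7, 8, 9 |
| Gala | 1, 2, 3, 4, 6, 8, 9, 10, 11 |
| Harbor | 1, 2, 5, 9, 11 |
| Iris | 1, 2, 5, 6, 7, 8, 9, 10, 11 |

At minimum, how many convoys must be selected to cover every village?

Take {Bravo, Gala}. Their union is {1, 2, 3, 4, 5, 6, 7, 8, 9, 10, 11}, which is all 11 villages.
No single convoy has all 11 villages (the largest, Bravo, has 9), so 2 is optimal.

2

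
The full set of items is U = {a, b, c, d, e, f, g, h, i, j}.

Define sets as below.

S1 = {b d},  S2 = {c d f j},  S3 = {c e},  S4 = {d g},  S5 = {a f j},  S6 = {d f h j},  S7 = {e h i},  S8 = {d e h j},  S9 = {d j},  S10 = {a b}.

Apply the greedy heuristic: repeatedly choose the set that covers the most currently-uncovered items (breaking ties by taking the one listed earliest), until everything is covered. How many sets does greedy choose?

Greedy: pick S2 (covers 4 new) → pick S7 (covers 3 new) → pick S10 (covers 2 new) → pick S4 (covers 1 new). Total picks: 4.

4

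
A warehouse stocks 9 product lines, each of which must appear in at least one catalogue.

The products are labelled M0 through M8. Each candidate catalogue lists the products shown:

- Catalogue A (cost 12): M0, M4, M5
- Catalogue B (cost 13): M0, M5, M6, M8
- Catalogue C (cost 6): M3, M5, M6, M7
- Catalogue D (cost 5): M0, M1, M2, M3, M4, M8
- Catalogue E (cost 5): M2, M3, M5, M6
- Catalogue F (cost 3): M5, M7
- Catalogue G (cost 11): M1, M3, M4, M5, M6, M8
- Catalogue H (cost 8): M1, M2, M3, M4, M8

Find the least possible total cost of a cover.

11

C, D together cover every product (C ∪ D = {M0, M1, M2, M3, M4, M5, M6, M7, M8}); total cost 6 + 5 = 11.
The greedy pick D, F, E costs 13; no covering selection beats 11.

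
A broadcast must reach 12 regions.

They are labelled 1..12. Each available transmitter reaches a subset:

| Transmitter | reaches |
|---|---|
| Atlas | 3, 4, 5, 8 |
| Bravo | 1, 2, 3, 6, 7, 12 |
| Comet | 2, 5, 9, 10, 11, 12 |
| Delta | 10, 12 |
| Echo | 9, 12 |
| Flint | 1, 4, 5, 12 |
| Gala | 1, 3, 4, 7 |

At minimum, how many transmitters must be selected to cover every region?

3

Take {Atlas, Bravo, Comet}. Their union is {1, 2, 3, 4, 5, 6, 7, 8, 9, 10, 11, 12}, which is all 12 regions.
Only Bravo contains 6, so Bravo is forced; the remaining 6 regions need at least 2 more transmitters (each remaining transmitter adds at most 4) — so at least 3 transmitters are needed, and 3 is optimal.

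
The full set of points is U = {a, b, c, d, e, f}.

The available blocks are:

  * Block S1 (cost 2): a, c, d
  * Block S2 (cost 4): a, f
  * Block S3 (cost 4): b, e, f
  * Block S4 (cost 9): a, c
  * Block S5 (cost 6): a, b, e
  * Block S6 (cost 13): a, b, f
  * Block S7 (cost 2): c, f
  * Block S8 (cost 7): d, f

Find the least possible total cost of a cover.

6

S1, S3 together cover every point (S1 ∪ S3 = {a, b, c, d, e, f}); total cost 2 + 4 = 6.
No covering selection has total cost below 6.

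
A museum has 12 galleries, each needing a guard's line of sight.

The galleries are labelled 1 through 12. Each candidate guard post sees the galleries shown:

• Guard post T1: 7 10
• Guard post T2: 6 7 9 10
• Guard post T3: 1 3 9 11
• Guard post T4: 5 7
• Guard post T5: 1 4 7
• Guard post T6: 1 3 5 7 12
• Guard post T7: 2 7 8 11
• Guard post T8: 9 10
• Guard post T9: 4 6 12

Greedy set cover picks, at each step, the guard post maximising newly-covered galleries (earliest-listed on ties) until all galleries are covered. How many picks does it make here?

Greedy: pick T6 (covers 5 new) → pick T2 (covers 3 new) → pick T7 (covers 3 new) → pick T5 (covers 1 new). Total picks: 4.

4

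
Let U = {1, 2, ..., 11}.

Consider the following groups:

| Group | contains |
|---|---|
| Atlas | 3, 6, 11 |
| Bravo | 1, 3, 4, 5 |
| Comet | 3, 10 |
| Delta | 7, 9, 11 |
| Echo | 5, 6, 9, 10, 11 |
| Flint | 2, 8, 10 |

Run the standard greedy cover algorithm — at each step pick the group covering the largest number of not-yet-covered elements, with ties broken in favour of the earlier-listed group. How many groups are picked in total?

Greedy: pick Echo (covers 5 new) → pick Bravo (covers 3 new) → pick Flint (covers 2 new) → pick Delta (covers 1 new). Total picks: 4.

4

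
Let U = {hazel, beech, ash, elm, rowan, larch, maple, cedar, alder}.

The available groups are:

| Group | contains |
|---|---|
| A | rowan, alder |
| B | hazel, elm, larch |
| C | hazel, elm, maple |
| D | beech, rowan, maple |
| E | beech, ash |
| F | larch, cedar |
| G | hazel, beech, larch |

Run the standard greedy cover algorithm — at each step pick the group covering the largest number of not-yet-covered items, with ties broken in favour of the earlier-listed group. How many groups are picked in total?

Greedy: pick B (covers 3 new) → pick D (covers 3 new) → pick A (covers 1 new) → pick E (covers 1 new) → pick F (covers 1 new). Total picks: 5.
(The true minimum cover uses only 4 groups, so greedy is not optimal here.)

5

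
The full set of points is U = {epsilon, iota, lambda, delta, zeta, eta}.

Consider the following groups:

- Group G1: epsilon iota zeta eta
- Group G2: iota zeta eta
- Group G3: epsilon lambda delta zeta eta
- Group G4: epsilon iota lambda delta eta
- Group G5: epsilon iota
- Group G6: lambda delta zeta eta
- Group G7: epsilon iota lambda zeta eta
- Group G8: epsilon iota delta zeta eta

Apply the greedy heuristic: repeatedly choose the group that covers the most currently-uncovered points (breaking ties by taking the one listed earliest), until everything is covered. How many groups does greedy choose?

Greedy: pick G3 (covers 5 new) → pick G1 (covers 1 new). Total picks: 2.

2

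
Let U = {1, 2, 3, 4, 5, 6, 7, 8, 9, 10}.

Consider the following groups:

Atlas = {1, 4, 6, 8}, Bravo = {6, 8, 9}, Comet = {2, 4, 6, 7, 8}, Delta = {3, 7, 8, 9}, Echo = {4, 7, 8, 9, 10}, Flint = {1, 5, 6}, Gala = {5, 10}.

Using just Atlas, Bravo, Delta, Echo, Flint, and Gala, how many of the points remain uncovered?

1

Union of Atlas, Bravo, Delta, Echo, Flint, Gala = {1, 3, 4, 5, 6, 7, 8, 9, 10}.
Not covered: 2 — 1 point.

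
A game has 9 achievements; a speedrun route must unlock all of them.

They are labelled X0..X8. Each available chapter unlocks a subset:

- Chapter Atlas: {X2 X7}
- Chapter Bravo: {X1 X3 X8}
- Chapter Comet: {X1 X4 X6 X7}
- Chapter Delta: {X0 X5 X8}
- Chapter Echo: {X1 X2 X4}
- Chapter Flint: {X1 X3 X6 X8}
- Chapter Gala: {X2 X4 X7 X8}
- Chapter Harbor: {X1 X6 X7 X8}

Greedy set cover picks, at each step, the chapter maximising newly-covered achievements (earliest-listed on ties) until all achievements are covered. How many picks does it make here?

4

Greedy: pick Comet (covers 4 new) → pick Delta (covers 3 new) → pick Atlas (covers 1 new) → pick Bravo (covers 1 new). Total picks: 4.
(The true minimum cover uses only 3 chapters, so greedy is not optimal here.)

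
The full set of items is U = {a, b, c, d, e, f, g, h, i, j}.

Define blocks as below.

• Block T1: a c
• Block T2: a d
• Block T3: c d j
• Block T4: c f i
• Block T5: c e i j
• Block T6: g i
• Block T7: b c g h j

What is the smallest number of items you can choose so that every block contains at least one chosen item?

3

Take T = {a, c, i}. Each listed block contains at least one of these, so T is a hitting set of size 3.
No choice of 2 items meets every block, so 3 is the minimum.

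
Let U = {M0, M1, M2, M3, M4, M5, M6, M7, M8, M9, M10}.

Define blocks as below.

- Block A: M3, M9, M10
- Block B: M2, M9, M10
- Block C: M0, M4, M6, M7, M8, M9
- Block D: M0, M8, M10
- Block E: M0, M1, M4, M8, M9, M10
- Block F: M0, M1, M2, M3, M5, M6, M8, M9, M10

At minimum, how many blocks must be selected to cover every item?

2

Take {C, F}. Their union is {M0, M1, M2, M3, M4, M5, M6, M7, M8, M9, M10}, which is all 11 items.
No single block has all 11 items (the largest, F, has 9), so 2 is optimal.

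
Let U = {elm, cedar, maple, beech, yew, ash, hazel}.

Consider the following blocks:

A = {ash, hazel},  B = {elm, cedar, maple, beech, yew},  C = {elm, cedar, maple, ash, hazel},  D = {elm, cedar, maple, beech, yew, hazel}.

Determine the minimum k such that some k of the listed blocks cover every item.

2

A and D cover everything between them: the union {elm, cedar, maple, beech, yew, ash, hazel} is all of U.
No single block has all 7 items (the largest, D, has 6), so 2 is optimal.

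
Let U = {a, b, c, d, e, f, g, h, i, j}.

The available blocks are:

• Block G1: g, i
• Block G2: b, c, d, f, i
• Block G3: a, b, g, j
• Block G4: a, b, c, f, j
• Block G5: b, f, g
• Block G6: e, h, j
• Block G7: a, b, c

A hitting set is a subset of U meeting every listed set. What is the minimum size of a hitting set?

The 3 items {b, e, i} hit every block.
The blocks G1, G6, G7 are pairwise disjoint, so any hitting set needs a separate item for each — at least 3. Hence 3 is optimal.

3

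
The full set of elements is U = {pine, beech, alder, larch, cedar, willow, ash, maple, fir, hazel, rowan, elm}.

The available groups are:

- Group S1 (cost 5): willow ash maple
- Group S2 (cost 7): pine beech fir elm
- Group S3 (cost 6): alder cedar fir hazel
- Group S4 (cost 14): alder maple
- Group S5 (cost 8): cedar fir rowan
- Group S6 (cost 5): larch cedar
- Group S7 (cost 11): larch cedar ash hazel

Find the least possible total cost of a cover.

31

S1, S2, S3, S5, S6 together cover every element (S1 ∪ S2 ∪ S3 ∪ S5 ∪ S6 = {pine, beech, alder, larch, cedar, willow, ash, maple, fir, hazel, rowan, elm}); total cost 5 + 7 + 6 + 8 + 5 = 31.
No covering selection has total cost below 31.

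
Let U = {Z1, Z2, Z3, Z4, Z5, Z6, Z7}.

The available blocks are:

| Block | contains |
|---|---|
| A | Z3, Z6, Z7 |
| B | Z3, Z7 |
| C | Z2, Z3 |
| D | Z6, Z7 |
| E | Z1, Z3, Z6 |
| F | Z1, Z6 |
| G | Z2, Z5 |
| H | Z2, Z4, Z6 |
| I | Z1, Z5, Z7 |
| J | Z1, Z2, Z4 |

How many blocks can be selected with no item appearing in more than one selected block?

B, F, G are pairwise disjoint (B={Z3,Z7}; F={Z1,Z6}; G={Z2,Z5}).
Every remaining block overlaps one of these, and no 4 of the listed blocks are pairwise disjoint, so 3 is the maximum.

3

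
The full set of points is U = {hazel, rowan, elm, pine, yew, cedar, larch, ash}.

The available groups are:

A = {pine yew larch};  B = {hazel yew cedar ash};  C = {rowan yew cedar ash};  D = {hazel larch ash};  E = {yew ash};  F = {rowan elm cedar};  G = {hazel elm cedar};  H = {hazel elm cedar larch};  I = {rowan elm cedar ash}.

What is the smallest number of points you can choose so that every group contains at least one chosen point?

T = {cedar, larch, ash} meets every group (each contains at least one member of T), and |T| = 3.
No choice of 2 points meets every group, so 3 is the minimum.

3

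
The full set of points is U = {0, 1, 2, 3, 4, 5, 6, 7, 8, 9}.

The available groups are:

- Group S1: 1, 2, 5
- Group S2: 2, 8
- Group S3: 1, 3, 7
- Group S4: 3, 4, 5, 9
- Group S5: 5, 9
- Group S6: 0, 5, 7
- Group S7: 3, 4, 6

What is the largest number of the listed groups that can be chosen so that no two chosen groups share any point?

S2, S3, S5 are pairwise disjoint (S2={2,8}; S3={1,3,7}; S5={5,9}).
Every remaining group overlaps one of these, and no 4 of the listed groups are pairwise disjoint, so 3 is the maximum.

3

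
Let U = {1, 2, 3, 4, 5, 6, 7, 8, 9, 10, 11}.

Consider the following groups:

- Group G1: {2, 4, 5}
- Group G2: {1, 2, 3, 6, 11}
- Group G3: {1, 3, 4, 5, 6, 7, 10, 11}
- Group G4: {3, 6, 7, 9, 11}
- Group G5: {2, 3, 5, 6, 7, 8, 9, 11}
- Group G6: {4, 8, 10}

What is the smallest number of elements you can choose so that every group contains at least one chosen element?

The 2 elements {4, 11} hit every group.
The groups G1, G4 are pairwise disjoint, so any hitting set needs a separate element for each — at least 2. Hence 2 is optimal.

2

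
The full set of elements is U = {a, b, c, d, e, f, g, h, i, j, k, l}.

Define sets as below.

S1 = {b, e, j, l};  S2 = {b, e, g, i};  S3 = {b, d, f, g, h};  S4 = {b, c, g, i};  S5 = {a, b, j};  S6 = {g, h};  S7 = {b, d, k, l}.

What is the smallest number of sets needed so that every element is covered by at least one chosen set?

5

S2, S3, S4, S5, and S7 cover everything between them: the union {a, b, c, d, e, f, g, h, i, j, k, l} is all of U.
No 4 of the 7 sets cover everything (all 35 combinations miss at least one element), so 5 is optimal.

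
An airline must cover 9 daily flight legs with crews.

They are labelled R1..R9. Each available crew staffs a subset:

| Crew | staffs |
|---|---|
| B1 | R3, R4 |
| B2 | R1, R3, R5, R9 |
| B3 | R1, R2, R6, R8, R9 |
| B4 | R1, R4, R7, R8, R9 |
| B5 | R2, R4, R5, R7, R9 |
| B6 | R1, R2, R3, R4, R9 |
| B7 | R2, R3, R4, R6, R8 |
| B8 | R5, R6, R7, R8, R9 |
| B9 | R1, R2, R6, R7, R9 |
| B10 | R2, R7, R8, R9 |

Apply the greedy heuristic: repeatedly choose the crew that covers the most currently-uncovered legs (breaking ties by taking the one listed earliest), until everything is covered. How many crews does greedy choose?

Greedy: pick B3 (covers 5 new) → pick B5 (covers 3 new) → pick B1 (covers 1 new). Total picks: 3.
(The true minimum cover uses only 2 crews, so greedy is not optimal here.)

3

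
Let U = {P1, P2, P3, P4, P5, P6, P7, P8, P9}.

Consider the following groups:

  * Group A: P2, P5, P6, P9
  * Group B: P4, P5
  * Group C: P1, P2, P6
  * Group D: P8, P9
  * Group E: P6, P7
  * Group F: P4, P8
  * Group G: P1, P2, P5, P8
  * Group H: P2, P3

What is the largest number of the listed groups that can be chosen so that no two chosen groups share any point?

B, D, E, H are pairwise disjoint (B={P4,P5}; D={P8,P9}; E={P6,P7}; H={P2,P3}).
Every remaining group overlaps one of these, and no 5 of the listed groups are pairwise disjoint, so 4 is the maximum.

4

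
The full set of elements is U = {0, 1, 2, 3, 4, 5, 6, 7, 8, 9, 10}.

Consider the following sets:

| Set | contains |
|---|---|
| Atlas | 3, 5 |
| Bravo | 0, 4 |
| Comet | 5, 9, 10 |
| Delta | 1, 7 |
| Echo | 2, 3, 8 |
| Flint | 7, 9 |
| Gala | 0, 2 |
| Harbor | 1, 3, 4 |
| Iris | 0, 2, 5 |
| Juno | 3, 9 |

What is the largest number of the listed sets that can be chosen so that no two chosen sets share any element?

Bravo, Comet, Delta, Echo are pairwise disjoint (Bravo={0,4}; Comet={5,9,10}; Delta={1,7}; Echo={2,3,8}).
Every remaining set overlaps one of these, and no 5 of the listed sets are pairwise disjoint, so 4 is the maximum.

4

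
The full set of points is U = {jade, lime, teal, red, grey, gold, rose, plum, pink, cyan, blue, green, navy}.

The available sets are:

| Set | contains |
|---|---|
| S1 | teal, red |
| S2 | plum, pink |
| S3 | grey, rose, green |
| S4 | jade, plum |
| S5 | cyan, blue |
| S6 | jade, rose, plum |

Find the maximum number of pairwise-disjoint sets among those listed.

4

S1, S3, S4, S5 are pairwise disjoint (S1={teal,red}; S3={grey,rose,green}; S4={jade,plum}; S5={cyan,blue}).
Every remaining set overlaps one of these, and no 5 of the listed sets are pairwise disjoint, so 4 is the maximum.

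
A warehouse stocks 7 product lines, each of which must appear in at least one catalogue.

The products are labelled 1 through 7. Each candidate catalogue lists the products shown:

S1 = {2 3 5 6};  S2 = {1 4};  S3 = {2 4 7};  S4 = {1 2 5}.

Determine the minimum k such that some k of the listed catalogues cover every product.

3

Take {S1, S2, S3}. Their union is {1, 2, 3, 4, 5, 6, 7}, which is all 7 products.
Only S1 contains 3, so S1 is forced; the remaining 3 products need at least 2 more catalogues (each remaining catalogue adds at most 2) — so at least 3 catalogues are needed, and 3 is optimal.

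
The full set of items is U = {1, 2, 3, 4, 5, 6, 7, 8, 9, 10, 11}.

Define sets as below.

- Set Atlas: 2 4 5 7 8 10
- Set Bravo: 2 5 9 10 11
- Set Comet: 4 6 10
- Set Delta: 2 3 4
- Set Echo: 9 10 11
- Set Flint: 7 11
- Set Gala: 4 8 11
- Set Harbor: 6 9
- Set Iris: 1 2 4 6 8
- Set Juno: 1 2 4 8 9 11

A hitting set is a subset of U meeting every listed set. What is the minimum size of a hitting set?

3

H = {4, 9, 11} meets every set (each contains at least one member of H), and |H| = 3.
The sets Delta, Flint, Harbor are pairwise disjoint, so any hitting set needs a separate item for each — at least 3. Hence 3 is optimal.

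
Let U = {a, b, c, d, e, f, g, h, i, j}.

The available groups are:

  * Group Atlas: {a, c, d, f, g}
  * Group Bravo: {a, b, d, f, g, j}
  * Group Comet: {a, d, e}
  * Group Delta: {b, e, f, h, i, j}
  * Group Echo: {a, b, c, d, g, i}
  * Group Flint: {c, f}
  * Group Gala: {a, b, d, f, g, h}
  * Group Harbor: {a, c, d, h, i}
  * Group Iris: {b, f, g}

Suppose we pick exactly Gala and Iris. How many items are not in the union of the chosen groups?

Union of Gala, Iris = {a, b, d, f, g, h}.
Not covered: c, e, i, j — 4 items.

4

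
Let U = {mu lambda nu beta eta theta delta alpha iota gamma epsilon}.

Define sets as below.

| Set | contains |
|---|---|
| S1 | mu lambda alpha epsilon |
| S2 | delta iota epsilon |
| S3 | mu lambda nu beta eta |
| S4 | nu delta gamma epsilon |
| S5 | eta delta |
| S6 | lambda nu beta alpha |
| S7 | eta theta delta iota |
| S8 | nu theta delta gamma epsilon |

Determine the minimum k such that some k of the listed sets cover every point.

4

Take {S3, S6, S7, S8}. Their union is {mu, lambda, nu, beta, eta, theta, delta, alpha, iota, gamma, epsilon}, which is all 11 points.
No 3 of the 8 sets cover everything (all 56 combinations miss at least one point), so 4 is optimal.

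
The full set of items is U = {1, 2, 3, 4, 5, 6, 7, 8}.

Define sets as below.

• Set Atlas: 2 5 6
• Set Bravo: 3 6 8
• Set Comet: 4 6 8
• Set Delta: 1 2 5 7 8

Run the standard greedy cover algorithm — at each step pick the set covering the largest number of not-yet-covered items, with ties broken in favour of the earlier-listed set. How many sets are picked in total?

3

Greedy: pick Delta (covers 5 new) → pick Bravo (covers 2 new) → pick Comet (covers 1 new). Total picks: 3.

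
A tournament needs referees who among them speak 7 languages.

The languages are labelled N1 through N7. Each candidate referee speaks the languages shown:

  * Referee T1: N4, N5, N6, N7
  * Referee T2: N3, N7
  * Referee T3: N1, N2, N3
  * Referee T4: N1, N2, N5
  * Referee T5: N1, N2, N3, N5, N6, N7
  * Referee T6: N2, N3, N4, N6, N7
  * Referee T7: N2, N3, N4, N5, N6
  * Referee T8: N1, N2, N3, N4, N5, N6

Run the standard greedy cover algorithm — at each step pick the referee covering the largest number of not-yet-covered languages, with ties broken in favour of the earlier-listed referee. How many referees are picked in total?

2

Greedy: pick T5 (covers 6 new) → pick T1 (covers 1 new). Total picks: 2.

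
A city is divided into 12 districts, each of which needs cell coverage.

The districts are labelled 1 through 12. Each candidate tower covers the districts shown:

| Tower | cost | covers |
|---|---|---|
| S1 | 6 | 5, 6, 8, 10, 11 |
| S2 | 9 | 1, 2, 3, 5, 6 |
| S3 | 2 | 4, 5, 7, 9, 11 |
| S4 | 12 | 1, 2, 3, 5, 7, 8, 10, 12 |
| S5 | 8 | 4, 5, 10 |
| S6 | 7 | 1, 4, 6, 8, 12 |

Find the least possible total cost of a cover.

S1, S3, S4 together cover every district (S1 ∪ S3 ∪ S4 = {1, 2, 3, 4, 5, 6, 7, 8, 9, 10, 11, 12}); total cost 6 + 2 + 12 = 20.
The greedy pick S3, S6, S4 costs 21; no covering selection beats 20.

20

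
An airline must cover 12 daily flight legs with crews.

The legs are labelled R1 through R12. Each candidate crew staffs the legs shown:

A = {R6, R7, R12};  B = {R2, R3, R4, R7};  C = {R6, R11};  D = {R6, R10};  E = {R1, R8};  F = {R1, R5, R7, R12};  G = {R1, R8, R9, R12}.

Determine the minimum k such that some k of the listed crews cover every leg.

B and C and D and F and G together: B ∪ C ∪ D ∪ F ∪ G = {R1, R2, R3, R4, R5, R6, R7, R8, R9, R10, R11, R12} — every leg is covered.
No 4 of the 7 crews cover everything (all 35 combinations miss at least one leg), so 5 is optimal.

5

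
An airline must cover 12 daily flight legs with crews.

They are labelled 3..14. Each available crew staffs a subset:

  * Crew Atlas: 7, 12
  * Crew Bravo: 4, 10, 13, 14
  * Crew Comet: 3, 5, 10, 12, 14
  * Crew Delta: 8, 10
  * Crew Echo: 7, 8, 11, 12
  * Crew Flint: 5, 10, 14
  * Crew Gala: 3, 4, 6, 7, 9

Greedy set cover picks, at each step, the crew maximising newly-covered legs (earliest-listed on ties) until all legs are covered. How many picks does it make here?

4

Greedy: pick Comet (covers 5 new) → pick Gala (covers 4 new) → pick Echo (covers 2 new) → pick Bravo (covers 1 new). Total picks: 4.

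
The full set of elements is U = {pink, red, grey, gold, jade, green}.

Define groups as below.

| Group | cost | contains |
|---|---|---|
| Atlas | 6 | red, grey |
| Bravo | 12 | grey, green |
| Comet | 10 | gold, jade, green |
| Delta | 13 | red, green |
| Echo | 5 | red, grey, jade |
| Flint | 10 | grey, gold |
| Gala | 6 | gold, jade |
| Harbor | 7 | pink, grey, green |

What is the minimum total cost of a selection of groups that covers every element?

18

Echo, Gala, Harbor together cover every element (Echo ∪ Gala ∪ Harbor = {pink, red, grey, gold, jade, green}); total cost 5 + 6 + 7 = 18.
No covering selection has total cost below 18.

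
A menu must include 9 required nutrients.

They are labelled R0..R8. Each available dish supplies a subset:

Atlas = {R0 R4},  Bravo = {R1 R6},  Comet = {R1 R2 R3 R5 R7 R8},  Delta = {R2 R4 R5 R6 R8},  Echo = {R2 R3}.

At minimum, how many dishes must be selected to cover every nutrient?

3

Atlas and Bravo and Comet together: Atlas ∪ Bravo ∪ Comet = {R0, R1, R2, R3, R4, R5, R6, R7, R8} — every nutrient is covered.
Only Atlas contains R0, so Atlas is forced; the remaining 7 nutrients need at least 2 more dishes (each remaining dish adds at most 6) — so at least 3 dishes are needed, and 3 is optimal.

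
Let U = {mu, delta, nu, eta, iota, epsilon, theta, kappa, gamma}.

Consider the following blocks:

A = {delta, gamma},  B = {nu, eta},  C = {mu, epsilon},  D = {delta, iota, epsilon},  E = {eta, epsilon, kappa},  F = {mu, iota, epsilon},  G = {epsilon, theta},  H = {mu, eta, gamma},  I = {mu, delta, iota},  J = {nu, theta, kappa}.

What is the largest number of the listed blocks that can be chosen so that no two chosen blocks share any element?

3

B, G, I are pairwise disjoint (B={nu,eta}; G={epsilon,theta}; I={mu,delta,iota}).
Every remaining block overlaps one of these, and no 4 of the listed blocks are pairwise disjoint, so 3 is the maximum.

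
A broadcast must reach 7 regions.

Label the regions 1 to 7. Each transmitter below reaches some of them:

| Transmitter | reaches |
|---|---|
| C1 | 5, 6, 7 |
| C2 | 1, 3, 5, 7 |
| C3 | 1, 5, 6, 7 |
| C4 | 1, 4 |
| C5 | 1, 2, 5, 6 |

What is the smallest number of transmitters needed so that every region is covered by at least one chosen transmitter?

3

Take {C2, C4, C5}. Their union is {1, 2, 3, 4, 5, 6, 7}, which is all 7 regions.
Only C5 contains 2, so C5 is forced; the remaining 3 regions need at least 2 more transmitters (each remaining transmitter adds at most 2) — so at least 3 transmitters are needed, and 3 is optimal.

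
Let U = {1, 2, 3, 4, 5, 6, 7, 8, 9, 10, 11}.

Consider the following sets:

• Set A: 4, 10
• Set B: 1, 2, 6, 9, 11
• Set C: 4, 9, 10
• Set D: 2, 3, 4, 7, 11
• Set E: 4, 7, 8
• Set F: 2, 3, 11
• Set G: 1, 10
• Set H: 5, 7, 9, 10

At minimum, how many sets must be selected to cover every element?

Take {B, E, F, H}. Their union is {1, 2, 3, 4, 5, 6, 7, 8, 9, 10, 11}, which is all 11 elements.
No 3 of the 8 sets cover everything (all 56 combinations miss at least one element), so 4 is optimal.

4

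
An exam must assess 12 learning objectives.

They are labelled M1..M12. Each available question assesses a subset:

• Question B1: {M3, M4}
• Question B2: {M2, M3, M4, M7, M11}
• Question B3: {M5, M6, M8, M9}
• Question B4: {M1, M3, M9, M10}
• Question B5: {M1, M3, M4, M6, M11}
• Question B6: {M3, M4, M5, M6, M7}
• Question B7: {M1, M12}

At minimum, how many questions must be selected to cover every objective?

4

Take {B2, B3, B4, B7}. Their union is {M1, M2, M3, M4, M5, M6, M7, M8, M9, M10, M11, M12}, which is all 12 objectives.
No 3 of the 7 questions cover everything (all 35 combinations miss at least one objective), so 4 is optimal.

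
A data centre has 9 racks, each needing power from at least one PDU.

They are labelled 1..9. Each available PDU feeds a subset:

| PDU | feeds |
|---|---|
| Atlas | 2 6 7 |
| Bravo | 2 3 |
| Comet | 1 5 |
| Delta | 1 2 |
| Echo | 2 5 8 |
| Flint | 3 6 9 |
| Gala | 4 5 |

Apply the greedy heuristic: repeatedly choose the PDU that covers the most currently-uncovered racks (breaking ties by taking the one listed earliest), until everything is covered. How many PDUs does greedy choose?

5

Greedy: pick Atlas (covers 3 new) → pick Comet (covers 2 new) → pick Flint (covers 2 new) → pick Echo (covers 1 new) → pick Gala (covers 1 new). Total picks: 5.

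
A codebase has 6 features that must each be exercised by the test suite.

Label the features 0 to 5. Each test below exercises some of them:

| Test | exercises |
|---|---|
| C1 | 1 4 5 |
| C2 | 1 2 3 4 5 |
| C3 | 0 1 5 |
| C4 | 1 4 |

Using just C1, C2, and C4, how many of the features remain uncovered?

1

Union of C1, C2, C4 = {1, 2, 3, 4, 5}.
Not covered: 0 — 1 feature.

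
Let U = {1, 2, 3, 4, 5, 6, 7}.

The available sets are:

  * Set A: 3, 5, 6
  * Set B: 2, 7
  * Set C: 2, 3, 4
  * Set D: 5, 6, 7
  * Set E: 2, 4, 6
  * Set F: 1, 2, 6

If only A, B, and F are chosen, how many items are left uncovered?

1

Union of A, B, F = {1, 2, 3, 5, 6, 7}.
Not covered: 4 — 1 item.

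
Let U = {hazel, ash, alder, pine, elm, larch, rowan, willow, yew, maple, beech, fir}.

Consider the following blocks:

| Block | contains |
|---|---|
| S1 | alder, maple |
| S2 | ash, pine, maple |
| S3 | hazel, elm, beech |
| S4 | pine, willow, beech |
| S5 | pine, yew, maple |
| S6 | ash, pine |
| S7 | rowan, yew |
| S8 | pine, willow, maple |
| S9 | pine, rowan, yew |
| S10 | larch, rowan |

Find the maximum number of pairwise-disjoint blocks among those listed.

4

S1, S3, S6, S10 are pairwise disjoint (S1={alder,maple}; S3={hazel,elm,beech}; S6={ash,pine}; S10={larch,rowan}).
Every remaining block overlaps one of these, and no 5 of the listed blocks are pairwise disjoint, so 4 is the maximum.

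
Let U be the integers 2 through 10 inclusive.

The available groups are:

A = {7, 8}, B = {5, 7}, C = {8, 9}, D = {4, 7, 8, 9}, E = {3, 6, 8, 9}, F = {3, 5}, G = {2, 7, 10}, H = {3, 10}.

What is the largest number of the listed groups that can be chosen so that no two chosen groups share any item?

3

B, C, H are pairwise disjoint (B={5,7}; C={8,9}; H={3,10}).
Every remaining group overlaps one of these, and no 4 of the listed groups are pairwise disjoint, so 3 is the maximum.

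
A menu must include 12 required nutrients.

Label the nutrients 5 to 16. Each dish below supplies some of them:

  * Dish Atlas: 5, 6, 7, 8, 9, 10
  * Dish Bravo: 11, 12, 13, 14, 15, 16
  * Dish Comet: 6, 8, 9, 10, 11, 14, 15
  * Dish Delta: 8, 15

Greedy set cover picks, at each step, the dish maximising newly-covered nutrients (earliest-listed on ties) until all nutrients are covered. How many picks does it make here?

3

Greedy: pick Comet (covers 7 new) → pick Bravo (covers 3 new) → pick Atlas (covers 2 new). Total picks: 3.
(The true minimum cover uses only 2 dishes, so greedy is not optimal here.)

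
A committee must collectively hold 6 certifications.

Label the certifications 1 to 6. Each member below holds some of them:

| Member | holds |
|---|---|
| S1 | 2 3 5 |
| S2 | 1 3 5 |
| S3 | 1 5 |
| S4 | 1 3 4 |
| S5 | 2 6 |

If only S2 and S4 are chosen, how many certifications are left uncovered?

Union of S2, S4 = {1, 3, 4, 5}.
Not covered: 2, 6 — 2 certifications.

2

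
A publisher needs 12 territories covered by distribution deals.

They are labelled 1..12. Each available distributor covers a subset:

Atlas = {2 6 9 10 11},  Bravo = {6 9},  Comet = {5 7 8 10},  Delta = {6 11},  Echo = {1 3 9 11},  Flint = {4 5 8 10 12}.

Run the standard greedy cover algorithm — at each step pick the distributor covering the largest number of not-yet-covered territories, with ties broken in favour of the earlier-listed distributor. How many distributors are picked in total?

Greedy: pick Atlas (covers 5 new) → pick Flint (covers 4 new) → pick Echo (covers 2 new) → pick Comet (covers 1 new). Total picks: 4.

4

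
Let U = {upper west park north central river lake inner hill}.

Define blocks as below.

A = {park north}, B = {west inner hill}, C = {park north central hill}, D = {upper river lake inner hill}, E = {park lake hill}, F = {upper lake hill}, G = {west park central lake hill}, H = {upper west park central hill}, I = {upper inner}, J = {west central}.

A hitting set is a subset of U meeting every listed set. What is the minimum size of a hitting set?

3

T = {upper, west, park} meets every block (each contains at least one member of T), and |T| = 3.
The blocks E, I, J are pairwise disjoint, so any hitting set needs a separate item for each — at least 3. Hence 3 is optimal.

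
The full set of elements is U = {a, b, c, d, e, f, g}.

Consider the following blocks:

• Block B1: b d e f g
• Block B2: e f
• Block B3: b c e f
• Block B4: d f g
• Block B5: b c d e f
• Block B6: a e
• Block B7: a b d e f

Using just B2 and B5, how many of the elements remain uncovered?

Union of B2, B5 = {b, c, d, e, f}.
Not covered: a, g — 2 elements.

2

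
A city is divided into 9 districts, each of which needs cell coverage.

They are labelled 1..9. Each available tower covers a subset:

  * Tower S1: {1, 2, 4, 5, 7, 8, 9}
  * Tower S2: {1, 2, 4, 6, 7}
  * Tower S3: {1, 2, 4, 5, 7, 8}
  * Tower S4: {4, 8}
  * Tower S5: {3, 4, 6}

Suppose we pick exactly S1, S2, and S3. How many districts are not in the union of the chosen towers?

1

Union of S1, S2, S3 = {1, 2, 4, 5, 6, 7, 8, 9}.
Not covered: 3 — 1 district.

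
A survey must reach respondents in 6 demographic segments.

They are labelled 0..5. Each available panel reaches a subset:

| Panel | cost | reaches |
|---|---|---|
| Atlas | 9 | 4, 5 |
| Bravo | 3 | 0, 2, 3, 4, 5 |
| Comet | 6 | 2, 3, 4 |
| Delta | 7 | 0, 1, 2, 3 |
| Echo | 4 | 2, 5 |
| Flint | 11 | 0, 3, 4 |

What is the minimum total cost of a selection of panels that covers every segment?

Bravo, Delta together cover every segment (Bravo ∪ Delta = {0, 1, 2, 3, 4, 5}); total cost 3 + 7 = 10.
No covering selection has total cost below 10.

10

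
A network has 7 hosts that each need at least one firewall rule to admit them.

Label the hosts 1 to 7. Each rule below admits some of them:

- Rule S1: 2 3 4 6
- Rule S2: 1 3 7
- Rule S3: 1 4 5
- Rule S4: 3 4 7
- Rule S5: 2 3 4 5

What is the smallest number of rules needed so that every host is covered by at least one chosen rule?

Take {S1, S2, S5}. Their union is {1, 2, 3, 4, 5, 6, 7}, which is all 7 hosts.
Only S1 contains 6, so S1 is forced; the remaining 3 hosts need at least 2 more rules (each remaining rule adds at most 2) — so at least 3 rules are needed, and 3 is optimal.

3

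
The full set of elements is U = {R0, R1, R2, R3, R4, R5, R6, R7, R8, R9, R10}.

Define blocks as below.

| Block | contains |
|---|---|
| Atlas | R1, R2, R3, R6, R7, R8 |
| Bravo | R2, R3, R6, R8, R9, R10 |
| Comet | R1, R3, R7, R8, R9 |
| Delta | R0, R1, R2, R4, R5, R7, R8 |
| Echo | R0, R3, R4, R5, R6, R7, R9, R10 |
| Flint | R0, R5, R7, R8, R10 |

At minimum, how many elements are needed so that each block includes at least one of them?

The 2 elements {R6, R8} hit every block.
No single element lies in every block, so at least 2 are needed and 2 is optimal.

2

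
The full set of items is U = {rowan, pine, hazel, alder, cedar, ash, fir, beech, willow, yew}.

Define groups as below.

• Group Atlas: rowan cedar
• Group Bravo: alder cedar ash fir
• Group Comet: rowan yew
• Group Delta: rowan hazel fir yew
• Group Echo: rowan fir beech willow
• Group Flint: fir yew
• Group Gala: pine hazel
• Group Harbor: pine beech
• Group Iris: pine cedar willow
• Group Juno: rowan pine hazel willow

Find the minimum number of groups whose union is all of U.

4

Bravo, Flint, Harbor, and Juno cover everything between them: the union {rowan, pine, hazel, alder, cedar, ash, fir, beech, willow, yew} is all of U.
No 3 of the 10 groups cover everything (all 120 combinations miss at least one item), so 4 is optimal.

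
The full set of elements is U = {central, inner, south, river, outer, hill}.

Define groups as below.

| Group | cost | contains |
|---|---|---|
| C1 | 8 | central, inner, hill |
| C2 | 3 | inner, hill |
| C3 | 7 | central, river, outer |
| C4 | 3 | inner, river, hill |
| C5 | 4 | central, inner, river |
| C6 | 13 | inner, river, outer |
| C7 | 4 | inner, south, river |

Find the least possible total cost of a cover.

14

C3, C4, C7 together cover every element (C3 ∪ C4 ∪ C7 = {central, inner, south, river, outer, hill}); total cost 7 + 3 + 4 = 14.
No covering selection has total cost below 14.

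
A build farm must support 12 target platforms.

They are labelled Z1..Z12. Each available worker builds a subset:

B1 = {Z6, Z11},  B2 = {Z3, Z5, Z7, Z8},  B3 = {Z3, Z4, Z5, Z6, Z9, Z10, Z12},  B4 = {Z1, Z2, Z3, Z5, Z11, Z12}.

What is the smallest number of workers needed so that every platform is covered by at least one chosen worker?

B2 and B3 and B4 together: B2 ∪ B3 ∪ B4 = {Z1, Z2, Z3, Z4, Z5, Z6, Z7, Z8, Z9, Z10, Z11, Z12} — every platform is covered.
Only B4 contains Z1, so B4 is forced; the remaining 6 platforms need at least 2 more workers (each remaining worker adds at most 4) — so at least 3 workers are needed, and 3 is optimal.

3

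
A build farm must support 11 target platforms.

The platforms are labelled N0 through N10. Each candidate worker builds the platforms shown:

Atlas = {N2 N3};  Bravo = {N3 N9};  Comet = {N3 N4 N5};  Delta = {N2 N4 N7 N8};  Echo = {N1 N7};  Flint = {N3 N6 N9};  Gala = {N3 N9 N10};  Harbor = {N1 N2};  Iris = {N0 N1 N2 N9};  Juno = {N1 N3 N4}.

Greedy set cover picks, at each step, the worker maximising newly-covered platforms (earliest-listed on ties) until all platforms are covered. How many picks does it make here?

5

Greedy: pick Delta (covers 4 new) → pick Flint (covers 3 new) → pick Iris (covers 2 new) → pick Comet (covers 1 new) → pick Gala (covers 1 new). Total picks: 5.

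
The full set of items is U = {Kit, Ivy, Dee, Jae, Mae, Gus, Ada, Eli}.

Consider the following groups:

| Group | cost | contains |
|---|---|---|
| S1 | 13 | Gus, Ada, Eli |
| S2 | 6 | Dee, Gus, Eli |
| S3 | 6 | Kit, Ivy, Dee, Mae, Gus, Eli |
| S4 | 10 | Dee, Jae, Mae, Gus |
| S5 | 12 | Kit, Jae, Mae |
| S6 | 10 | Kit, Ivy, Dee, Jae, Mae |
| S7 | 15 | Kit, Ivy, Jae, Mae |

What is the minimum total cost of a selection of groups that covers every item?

23

S1, S6 together cover every item (S1 ∪ S6 = {Kit, Ivy, Dee, Jae, Mae, Gus, Ada, Eli}); total cost 13 + 10 = 23.
The greedy pick S3, S4, S1 costs 29; no covering selection beats 23.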